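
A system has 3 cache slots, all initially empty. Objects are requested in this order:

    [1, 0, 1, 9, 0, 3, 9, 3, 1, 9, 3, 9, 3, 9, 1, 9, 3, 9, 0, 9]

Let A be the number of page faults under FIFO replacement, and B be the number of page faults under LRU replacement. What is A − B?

1

Under FIFO: F F . F . F . . F . . . . . . . . . F F → 7 faults.
Under LRU: F F . F . F . . F . . . . . . . . . F . → 6 faults.
A − B = 7 − 6 = 1.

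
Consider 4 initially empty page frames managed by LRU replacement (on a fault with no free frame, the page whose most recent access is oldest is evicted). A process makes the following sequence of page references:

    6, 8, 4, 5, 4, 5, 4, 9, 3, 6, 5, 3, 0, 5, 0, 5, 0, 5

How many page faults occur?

9

6 → fault, frames (6)
8 → fault, frames (6 8)
4 → fault, frames (6 8 4)
5 → fault, frames (6 8 4 5)
4 → hit
5 → hit
4 → hit
9 → fault, evict 6, frames (8 5 4 9)
3 → fault, evict 8, frames (5 4 9 3)
6 → fault, evict 5, frames (4 9 3 6)
5 → fault, evict 4, frames (9 3 6 5)
3 → hit
0 → fault, evict 9, frames (6 5 3 0)
5 → hit
0 → hit
5 → hit
0 → hit
5 → hit
Page faults: 9.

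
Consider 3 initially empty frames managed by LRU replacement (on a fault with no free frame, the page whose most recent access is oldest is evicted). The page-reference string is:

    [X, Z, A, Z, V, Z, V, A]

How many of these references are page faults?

X: miss, frames (X)
Z: miss, frames (X Z)
A: miss, frames (X Z A)
Z: hit
V: miss, evict X, frames (A Z V)
Z: hit
V: hit
A: hit
Page faults: 4.

4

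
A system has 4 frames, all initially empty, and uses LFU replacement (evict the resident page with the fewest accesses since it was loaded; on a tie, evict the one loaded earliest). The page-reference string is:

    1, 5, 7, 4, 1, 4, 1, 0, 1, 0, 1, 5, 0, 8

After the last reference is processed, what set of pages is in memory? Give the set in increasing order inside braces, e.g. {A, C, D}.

1: miss, frames {1}
5: miss, frames {1,5}
7: miss, frames {1,5,7}
4: miss, frames {1,5,7,4}
1: hit
4: hit
1: hit
0: miss, evict 5, frames {1,7,4,0}
1: hit
0: hit
1: hit
5: miss, evict 7, frames {1,4,0,5}
0: hit
8: miss, evict 5, frames {1,4,0,8}

{0, 1, 4, 8}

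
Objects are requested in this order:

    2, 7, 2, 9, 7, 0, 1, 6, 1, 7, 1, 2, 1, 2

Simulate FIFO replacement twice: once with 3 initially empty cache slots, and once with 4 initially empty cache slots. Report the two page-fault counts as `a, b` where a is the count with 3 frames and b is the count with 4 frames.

3 frames: F F . F . F F F . F . F F . → 9 faults.
4 frames: F F . F . F F F . F . F . . → 8 faults.
8 < 9: adding a frame reduced faults, as is typical.

9, 8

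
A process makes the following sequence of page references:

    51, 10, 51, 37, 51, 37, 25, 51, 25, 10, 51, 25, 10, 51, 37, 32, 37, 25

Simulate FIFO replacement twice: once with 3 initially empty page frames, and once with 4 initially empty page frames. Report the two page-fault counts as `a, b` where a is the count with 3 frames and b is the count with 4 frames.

3 frames: F F . F . . F F . F . . . . F F . F → 9 faults.
4 frames: F F . F . . F . . . . . . . . F . . → 5 faults.
5 < 9: adding a frame reduced faults, as is typical.

9, 5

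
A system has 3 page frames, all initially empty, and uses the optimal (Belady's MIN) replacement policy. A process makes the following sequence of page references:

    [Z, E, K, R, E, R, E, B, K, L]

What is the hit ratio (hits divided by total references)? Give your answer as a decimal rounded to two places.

Z: fault, frames [Z]
E: fault, frames [Z, E]
K: fault, frames [Z, E, K]
R: fault, evict Z, frames [E, K, R]
E: hit
R: hit
E: hit
B: fault, evict R, frames [E, K, B]
K: hit
L: fault, evict B, frames [E, K, L]
Hits: 4 of 10 references → 4/10 = 0.4000.

0.40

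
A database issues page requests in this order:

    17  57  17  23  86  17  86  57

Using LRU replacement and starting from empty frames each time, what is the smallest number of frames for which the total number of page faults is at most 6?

2

f=1: 8 faults
f=2: 6 faults
f=3: 5 faults
f=4: 4 faults
Smallest f with faults ≤ 6 is 2.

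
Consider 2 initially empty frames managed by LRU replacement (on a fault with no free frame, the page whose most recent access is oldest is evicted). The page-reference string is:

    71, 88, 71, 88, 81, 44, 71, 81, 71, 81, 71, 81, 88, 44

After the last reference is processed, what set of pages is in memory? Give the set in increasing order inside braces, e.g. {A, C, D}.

{44, 88}

71: miss, frames {71}
88: miss, frames {71,88}
71: hit
88: hit
81: miss, evict 71, frames {88,81}
44: miss, evict 88, frames {81,44}
71: miss, evict 81, frames {44,71}
81: miss, evict 44, frames {71,81}
71: hit
81: hit
71: hit
81: hit
88: miss, evict 71, frames {81,88}
44: miss, evict 81, frames {88,44}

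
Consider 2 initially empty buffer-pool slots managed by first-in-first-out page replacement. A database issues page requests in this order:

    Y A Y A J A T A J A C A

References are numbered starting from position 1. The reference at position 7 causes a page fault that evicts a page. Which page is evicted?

pos 1: Y: fault, frames (Y)
pos 2: A: fault, frames (Y A)
pos 3: Y: hit
pos 4: A: hit
pos 5: J: fault, evict Y, frames (A J)
pos 6: A: hit
pos 7: T: fault, evict A, frames (J T)
At position 7, page A is evicted.

A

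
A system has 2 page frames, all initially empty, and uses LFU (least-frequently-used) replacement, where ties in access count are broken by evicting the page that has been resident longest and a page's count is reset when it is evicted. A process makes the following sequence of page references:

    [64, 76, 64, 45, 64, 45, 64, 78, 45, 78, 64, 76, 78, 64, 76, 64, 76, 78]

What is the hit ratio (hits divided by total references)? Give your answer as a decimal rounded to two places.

0.44

64 → fault, frames (64)
76 → fault, frames (64 76)
64 → hit
45 → fault, evict 76, frames (64 45)
64 → hit
45 → hit
64 → hit
78 → fault, evict 45, frames (64 78)
45 → fault, evict 78, frames (64 45)
78 → fault, evict 45, frames (64 78)
64 → hit
76 → fault, evict 78, frames (64 76)
78 → fault, evict 76, frames (64 78)
64 → hit
76 → fault, evict 78, frames (64 76)
64 → hit
76 → hit
78 → fault, evict 76, frames (64 78)
Hits: 8 of 18 references → 8/18 = 0.4444.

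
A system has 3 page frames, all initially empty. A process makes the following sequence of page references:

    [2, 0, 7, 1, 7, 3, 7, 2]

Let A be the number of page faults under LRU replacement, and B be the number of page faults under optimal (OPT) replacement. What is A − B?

Under LRU: F F F F . F . F → 6 faults.
Under OPT: F F F F . F . . → 5 faults.
A − B = 6 − 5 = 1.

1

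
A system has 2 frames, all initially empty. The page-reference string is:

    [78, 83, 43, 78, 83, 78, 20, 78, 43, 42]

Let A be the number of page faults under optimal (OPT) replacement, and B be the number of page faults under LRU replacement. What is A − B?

-1

Under OPT: F F F . F . F . F F → 7 faults.
Under LRU: F F F F F . F . F F → 8 faults.
A − B = 7 − 8 = -1.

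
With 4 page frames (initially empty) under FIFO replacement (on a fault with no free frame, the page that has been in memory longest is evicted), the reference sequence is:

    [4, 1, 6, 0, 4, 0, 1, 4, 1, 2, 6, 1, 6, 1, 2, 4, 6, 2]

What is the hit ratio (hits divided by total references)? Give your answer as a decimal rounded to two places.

4 → miss, frames {4}
1 → miss, frames {4,1}
6 → miss, frames {4,1,6}
0 → miss, frames {4,1,6,0}
4 → hit
0 → hit
1 → hit
4 → hit
1 → hit
2 → miss, evict 4, frames {1,6,0,2}
6 → hit
1 → hit
6 → hit
1 → hit
2 → hit
4 → miss, evict 1, frames {6,0,2,4}
6 → hit
2 → hit
Hits: 12 of 18 references → 12/18 = 0.6667.

0.67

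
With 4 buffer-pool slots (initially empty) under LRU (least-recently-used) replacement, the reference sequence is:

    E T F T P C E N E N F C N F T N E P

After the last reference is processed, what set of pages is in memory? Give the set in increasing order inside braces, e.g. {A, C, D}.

{E, N, P, T}

E: miss, frames [E]
T: miss, frames [E, T]
F: miss, frames [E, T, F]
T: hit
P: miss, frames [E, F, T, P]
C: miss, evict E, frames [F, T, P, C]
E: miss, evict F, frames [T, P, C, E]
N: miss, evict T, frames [P, C, E, N]
E: hit
N: hit
F: miss, evict P, frames [C, E, N, F]
C: hit
N: hit
F: hit
T: miss, evict E, frames [C, N, F, T]
N: hit
E: miss, evict C, frames [F, T, N, E]
P: miss, evict F, frames [T, N, E, P]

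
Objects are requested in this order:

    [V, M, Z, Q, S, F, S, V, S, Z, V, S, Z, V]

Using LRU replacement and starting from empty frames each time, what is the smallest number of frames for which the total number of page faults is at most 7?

5

f=1: 14 faults
f=2: 12 faults
f=3: 8 faults
f=4: 8 faults
f=5: 7 faults
f=6: 6 faults
Smallest f with faults ≤ 7 is 5.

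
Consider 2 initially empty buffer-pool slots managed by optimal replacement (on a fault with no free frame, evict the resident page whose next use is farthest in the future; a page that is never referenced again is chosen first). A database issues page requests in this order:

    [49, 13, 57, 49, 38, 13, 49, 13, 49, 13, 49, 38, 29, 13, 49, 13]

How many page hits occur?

49 → fault, frames (49)
13 → fault, frames (49 13)
57 → fault, evict 13, frames (49 57)
49 → hit
38 → fault, evict 57, frames (49 38)
13 → fault, evict 38, frames (49 13)
49 → hit
13 → hit
49 → hit
13 → hit
49 → hit
38 → fault, evict 49, frames (13 38)
29 → fault, evict 38, frames (13 29)
13 → hit
49 → fault, evict 29, frames (13 49)
13 → hit
Hits: 8.

8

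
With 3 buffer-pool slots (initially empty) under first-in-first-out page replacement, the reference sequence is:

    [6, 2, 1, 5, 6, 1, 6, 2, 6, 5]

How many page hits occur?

6 → miss, frames (6)
2 → miss, frames (6 2)
1 → miss, frames (6 2 1)
5 → miss, evict 6, frames (2 1 5)
6 → miss, evict 2, frames (1 5 6)
1 → hit
6 → hit
2 → miss, evict 1, frames (5 6 2)
6 → hit
5 → hit
Hits: 4.

4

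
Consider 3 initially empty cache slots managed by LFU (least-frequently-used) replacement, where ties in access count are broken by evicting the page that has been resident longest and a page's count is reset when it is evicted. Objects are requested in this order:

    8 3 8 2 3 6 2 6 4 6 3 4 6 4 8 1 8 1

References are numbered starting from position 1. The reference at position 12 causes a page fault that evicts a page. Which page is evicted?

6

pos 1: 8 -> fault, frames {8}
pos 2: 3 -> fault, frames {8,3}
pos 3: 8 -> hit
pos 4: 2 -> fault, frames {8,3,2}
pos 5: 3 -> hit
pos 6: 6 -> fault, evict 2, frames {8,3,6}
pos 7: 2 -> fault, evict 6, frames {8,3,2}
pos 8: 6 -> fault, evict 2, frames {8,3,6}
pos 9: 4 -> fault, evict 6, frames {8,3,4}
pos 10: 6 -> fault, evict 4, frames {8,3,6}
pos 11: 3 -> hit
pos 12: 4 -> fault, evict 6, frames {8,3,4}
At position 12, page 6 is evicted.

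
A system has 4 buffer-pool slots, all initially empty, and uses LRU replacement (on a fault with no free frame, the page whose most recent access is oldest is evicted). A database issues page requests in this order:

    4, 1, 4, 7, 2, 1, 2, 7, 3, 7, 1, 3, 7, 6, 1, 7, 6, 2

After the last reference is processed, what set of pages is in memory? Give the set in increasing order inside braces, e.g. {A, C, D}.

4: fault, frames (4)
1: fault, frames (4 1)
4: hit
7: fault, frames (1 4 7)
2: fault, frames (1 4 7 2)
1: hit
2: hit
7: hit
3: fault, evict 4, frames (1 2 7 3)
7: hit
1: hit
3: hit
7: hit
6: fault, evict 2, frames (1 3 7 6)
1: hit
7: hit
6: hit
2: fault, evict 3, frames (1 7 6 2)

{1, 2, 6, 7}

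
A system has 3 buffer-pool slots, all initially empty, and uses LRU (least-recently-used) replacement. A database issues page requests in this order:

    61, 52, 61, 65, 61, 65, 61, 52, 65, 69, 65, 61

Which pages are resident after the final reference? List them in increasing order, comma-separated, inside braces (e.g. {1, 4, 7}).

{61, 65, 69}

61 → miss, frames {61}
52 → miss, frames {61,52}
61 → hit
65 → miss, frames {52,61,65}
61 → hit
65 → hit
61 → hit
52 → hit
65 → hit
69 → miss, evict 61, frames {52,65,69}
65 → hit
61 → miss, evict 52, frames {69,65,61}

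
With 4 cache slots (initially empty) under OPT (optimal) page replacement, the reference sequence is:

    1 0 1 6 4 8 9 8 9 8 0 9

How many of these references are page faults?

1 → miss, frames (1)
0 → miss, frames (1 0)
1 → hit
6 → miss, frames (1 0 6)
4 → miss, frames (1 0 6 4)
8 → miss, evict 4, frames (1 0 6 8)
9 → miss, evict 6, frames (1 0 8 9)
8 → hit
9 → hit
8 → hit
0 → hit
9 → hit
Page faults: 6.

6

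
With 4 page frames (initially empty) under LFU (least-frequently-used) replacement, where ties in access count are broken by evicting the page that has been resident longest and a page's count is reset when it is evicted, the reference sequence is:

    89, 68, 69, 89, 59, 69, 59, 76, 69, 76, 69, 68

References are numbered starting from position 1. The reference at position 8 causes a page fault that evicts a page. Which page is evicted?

pos 1: 89 → fault, frames (89)
pos 2: 68 → fault, frames (89 68)
pos 3: 69 → fault, frames (89 68 69)
pos 4: 89 → hit
pos 5: 59 → fault, frames (89 68 69 59)
pos 6: 69 → hit
pos 7: 59 → hit
pos 8: 76 → fault, evict 68, frames (89 69 59 76)
At position 8, page 68 is evicted.

68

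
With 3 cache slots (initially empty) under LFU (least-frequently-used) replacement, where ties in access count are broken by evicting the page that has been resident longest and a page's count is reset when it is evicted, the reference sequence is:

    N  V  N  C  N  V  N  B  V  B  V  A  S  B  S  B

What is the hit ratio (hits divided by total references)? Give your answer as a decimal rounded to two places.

0.44

N → miss, frames {N}
V → miss, frames {N,V}
N → hit
C → miss, frames {N,V,C}
N → hit
V → hit
N → hit
B → miss, evict C, frames {N,V,B}
V → hit
B → hit
V → hit
A → miss, evict B, frames {N,V,A}
S → miss, evict A, frames {N,V,S}
B → miss, evict S, frames {N,V,B}
S → miss, evict B, frames {N,V,S}
B → miss, evict S, frames {N,V,B}
Hits: 7 of 16 references → 7/16 = 0.4375.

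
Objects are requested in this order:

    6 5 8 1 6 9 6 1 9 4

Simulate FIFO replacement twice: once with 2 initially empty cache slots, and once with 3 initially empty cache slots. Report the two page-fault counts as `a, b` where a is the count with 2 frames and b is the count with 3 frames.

2 frames: F F F F F F . F . F → 8 faults.
3 frames: F F F F F F . . . F → 7 faults.
7 < 8: adding a frame reduced faults, as is typical.

8, 7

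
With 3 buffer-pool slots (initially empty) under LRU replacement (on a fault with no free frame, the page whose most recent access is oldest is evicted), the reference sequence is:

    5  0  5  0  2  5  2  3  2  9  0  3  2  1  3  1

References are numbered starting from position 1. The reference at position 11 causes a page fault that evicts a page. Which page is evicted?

pos 1: 5 → fault, frames {5}
pos 2: 0 → fault, frames {5,0}
pos 3: 5 → hit
pos 4: 0 → hit
pos 5: 2 → fault, frames {5,0,2}
pos 6: 5 → hit
pos 7: 2 → hit
pos 8: 3 → fault, evict 0, frames {5,2,3}
pos 9: 2 → hit
pos 10: 9 → fault, evict 5, frames {3,2,9}
pos 11: 0 → fault, evict 3, frames {2,9,0}
At position 11, page 3 is evicted.

3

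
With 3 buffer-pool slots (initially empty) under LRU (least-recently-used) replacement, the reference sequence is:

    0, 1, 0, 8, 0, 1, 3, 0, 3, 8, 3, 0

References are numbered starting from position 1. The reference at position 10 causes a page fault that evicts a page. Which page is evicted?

1

pos 1: 0 → miss, frames (0)
pos 2: 1 → miss, frames (0 1)
pos 3: 0 → hit
pos 4: 8 → miss, frames (1 0 8)
pos 5: 0 → hit
pos 6: 1 → hit
pos 7: 3 → miss, evict 8, frames (0 1 3)
pos 8: 0 → hit
pos 9: 3 → hit
pos 10: 8 → miss, evict 1, frames (0 3 8)
At position 10, page 1 is evicted.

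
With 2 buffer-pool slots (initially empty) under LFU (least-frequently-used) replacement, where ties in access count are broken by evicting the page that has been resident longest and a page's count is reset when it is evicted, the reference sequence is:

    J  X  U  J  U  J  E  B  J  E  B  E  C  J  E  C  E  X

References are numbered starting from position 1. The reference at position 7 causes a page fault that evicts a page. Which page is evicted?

U

pos 1: J → fault, frames {J}
pos 2: X → fault, frames {J,X}
pos 3: U → fault, evict J, frames {X,U}
pos 4: J → fault, evict X, frames {U,J}
pos 5: U → hit
pos 6: J → hit
pos 7: E → fault, evict U, frames {J,E}
At position 7, page U is evicted.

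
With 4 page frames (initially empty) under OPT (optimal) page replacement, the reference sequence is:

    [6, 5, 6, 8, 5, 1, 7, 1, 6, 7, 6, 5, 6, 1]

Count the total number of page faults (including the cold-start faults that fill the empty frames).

5

6 → miss, frames [6]
5 → miss, frames [6, 5]
6 → hit
8 → miss, frames [6, 5, 8]
5 → hit
1 → miss, frames [6, 5, 8, 1]
7 → miss, evict 8, frames [6, 5, 1, 7]
1 → hit
6 → hit
7 → hit
6 → hit
5 → hit
6 → hit
1 → hit
Page faults: 5.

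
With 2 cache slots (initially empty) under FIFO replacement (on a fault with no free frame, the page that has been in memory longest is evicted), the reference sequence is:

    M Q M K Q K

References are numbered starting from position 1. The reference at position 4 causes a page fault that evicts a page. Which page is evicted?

M

pos 1: M → fault, frames (M)
pos 2: Q → fault, frames (M Q)
pos 3: M → hit
pos 4: K → fault, evict M, frames (Q K)
At position 4, page M is evicted.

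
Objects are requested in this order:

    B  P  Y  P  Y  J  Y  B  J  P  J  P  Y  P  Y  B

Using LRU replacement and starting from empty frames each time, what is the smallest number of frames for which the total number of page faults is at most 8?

3

f=1: 16 faults
f=2: 9 faults
f=3: 8 faults
f=4: 4 faults
Smallest f with faults ≤ 8 is 3.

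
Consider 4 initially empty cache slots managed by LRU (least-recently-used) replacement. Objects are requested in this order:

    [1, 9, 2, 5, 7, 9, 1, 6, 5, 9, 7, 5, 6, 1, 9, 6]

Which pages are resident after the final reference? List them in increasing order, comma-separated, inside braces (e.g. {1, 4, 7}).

{1, 5, 6, 9}

1 → miss, frames {1}
9 → miss, frames {1,9}
2 → miss, frames {1,9,2}
5 → miss, frames {1,9,2,5}
7 → miss, evict 1, frames {9,2,5,7}
9 → hit
1 → miss, evict 2, frames {5,7,9,1}
6 → miss, evict 5, frames {7,9,1,6}
5 → miss, evict 7, frames {9,1,6,5}
9 → hit
7 → miss, evict 1, frames {6,5,9,7}
5 → hit
6 → hit
1 → miss, evict 9, frames {7,5,6,1}
9 → miss, evict 7, frames {5,6,1,9}
6 → hit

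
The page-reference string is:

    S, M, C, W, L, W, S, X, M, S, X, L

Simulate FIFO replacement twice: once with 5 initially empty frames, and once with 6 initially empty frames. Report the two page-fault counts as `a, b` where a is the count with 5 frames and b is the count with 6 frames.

7, 6

5 frames: F F F F F . . F . F . . → 7 faults.
6 frames: F F F F F . . F . . . . → 6 faults.
6 < 7: adding a frame reduced faults, as is typical.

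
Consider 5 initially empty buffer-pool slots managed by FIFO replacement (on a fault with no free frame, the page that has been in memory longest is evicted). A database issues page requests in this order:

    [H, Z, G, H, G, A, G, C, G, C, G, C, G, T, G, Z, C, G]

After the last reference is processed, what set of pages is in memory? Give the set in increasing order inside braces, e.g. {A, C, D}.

H: fault, frames {H}
Z: fault, frames {H,Z}
G: fault, frames {H,Z,G}
H: hit
G: hit
A: fault, frames {H,Z,G,A}
G: hit
C: fault, frames {H,Z,G,A,C}
G: hit
C: hit
G: hit
C: hit
G: hit
T: fault, evict H, frames {Z,G,A,C,T}
G: hit
Z: hit
C: hit
G: hit

{A, C, G, T, Z}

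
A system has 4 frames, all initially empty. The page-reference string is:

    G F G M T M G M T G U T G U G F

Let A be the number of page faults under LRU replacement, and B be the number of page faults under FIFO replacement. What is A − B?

-1

Under LRU: F F . F F . . . . . F . . . . F → 6 faults.
Under FIFO: F F . F F . . . . . F . F . . F → 7 faults.
A − B = 6 − 7 = -1.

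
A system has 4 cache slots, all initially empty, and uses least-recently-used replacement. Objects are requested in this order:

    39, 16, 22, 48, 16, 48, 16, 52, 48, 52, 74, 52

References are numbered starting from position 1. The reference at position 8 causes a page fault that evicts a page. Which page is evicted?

39

pos 1: 39 -> miss, frames (39)
pos 2: 16 -> miss, frames (39 16)
pos 3: 22 -> miss, frames (39 16 22)
pos 4: 48 -> miss, frames (39 16 22 48)
pos 5: 16 -> hit
pos 6: 48 -> hit
pos 7: 16 -> hit
pos 8: 52 -> miss, evict 39, frames (22 48 16 52)
At position 8, page 39 is evicted.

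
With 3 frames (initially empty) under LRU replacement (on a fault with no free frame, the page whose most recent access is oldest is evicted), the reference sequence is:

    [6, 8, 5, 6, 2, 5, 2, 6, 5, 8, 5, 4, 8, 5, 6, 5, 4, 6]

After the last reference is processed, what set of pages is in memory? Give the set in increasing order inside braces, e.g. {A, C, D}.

6 → miss, frames {6}
8 → miss, frames {6,8}
5 → miss, frames {6,8,5}
6 → hit
2 → miss, evict 8, frames {5,6,2}
5 → hit
2 → hit
6 → hit
5 → hit
8 → miss, evict 2, frames {6,5,8}
5 → hit
4 → miss, evict 6, frames {8,5,4}
8 → hit
5 → hit
6 → miss, evict 4, frames {8,5,6}
5 → hit
4 → miss, evict 8, frames {6,5,4}
6 → hit

{4, 5, 6}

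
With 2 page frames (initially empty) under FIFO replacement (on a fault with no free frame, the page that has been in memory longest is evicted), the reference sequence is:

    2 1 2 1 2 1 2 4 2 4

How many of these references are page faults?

2 → fault, frames [2]
1 → fault, frames [2, 1]
2 → hit
1 → hit
2 → hit
1 → hit
2 → hit
4 → fault, evict 2, frames [1, 4]
2 → fault, evict 1, frames [4, 2]
4 → hit
Page faults: 4.

4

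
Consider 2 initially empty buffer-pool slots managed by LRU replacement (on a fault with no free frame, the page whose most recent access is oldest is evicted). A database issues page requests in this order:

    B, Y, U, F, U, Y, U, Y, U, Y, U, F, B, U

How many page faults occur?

8

B → miss, frames (B)
Y → miss, frames (B Y)
U → miss, evict B, frames (Y U)
F → miss, evict Y, frames (U F)
U → hit
Y → miss, evict F, frames (U Y)
U → hit
Y → hit
U → hit
Y → hit
U → hit
F → miss, evict Y, frames (U F)
B → miss, evict U, frames (F B)
U → miss, evict F, frames (B U)
Page faults: 8.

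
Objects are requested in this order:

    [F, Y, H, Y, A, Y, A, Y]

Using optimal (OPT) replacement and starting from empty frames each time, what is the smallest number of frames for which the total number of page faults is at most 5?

2

f=1: 8 faults
f=2: 4 faults
f=3: 4 faults
f=4: 4 faults
Smallest f with faults ≤ 5 is 2.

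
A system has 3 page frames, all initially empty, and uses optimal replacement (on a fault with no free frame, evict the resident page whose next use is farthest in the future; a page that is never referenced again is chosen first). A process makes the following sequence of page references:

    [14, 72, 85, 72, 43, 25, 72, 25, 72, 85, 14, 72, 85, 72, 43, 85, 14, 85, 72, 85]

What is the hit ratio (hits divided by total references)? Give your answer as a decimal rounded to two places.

14: fault, frames [14]
72: fault, frames [14, 72]
85: fault, frames [14, 72, 85]
72: hit
43: fault, evict 14, frames [72, 85, 43]
25: fault, evict 43, frames [72, 85, 25]
72: hit
25: hit
72: hit
85: hit
14: fault, evict 25, frames [72, 85, 14]
72: hit
85: hit
72: hit
43: fault, evict 72, frames [85, 14, 43]
85: hit
14: hit
85: hit
72: fault, evict 43, frames [85, 14, 72]
85: hit
Hits: 12 of 20 references → 12/20 = 0.6000.

0.60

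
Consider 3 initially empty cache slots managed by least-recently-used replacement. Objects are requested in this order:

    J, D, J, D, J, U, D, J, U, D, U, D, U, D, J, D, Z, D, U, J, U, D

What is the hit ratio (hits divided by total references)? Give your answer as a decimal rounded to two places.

0.73

J -> miss, frames [J]
D -> miss, frames [J, D]
J -> hit
D -> hit
J -> hit
U -> miss, frames [D, J, U]
D -> hit
J -> hit
U -> hit
D -> hit
U -> hit
D -> hit
U -> hit
D -> hit
J -> hit
D -> hit
Z -> miss, evict U, frames [J, D, Z]
D -> hit
U -> miss, evict J, frames [Z, D, U]
J -> miss, evict Z, frames [D, U, J]
U -> hit
D -> hit
Hits: 16 of 22 references → 16/22 = 0.7273.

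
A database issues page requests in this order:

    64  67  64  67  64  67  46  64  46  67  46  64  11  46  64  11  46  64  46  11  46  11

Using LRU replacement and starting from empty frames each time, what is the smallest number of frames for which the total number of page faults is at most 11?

f=1: 22 faults
f=2: 13 faults
f=3: 4 faults
f=4: 4 faults
Smallest f with faults ≤ 11 is 3.

3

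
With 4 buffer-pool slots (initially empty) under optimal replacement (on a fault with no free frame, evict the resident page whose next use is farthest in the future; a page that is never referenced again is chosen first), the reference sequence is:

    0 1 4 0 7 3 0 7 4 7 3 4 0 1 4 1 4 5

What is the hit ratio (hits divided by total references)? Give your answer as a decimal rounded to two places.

0: miss, frames {0}
1: miss, frames {0,1}
4: miss, frames {0,1,4}
0: hit
7: miss, frames {0,1,4,7}
3: miss, evict 1, frames {0,4,7,3}
0: hit
7: hit
4: hit
7: hit
3: hit
4: hit
0: hit
1: miss, evict 3, frames {0,4,7,1}
4: hit
1: hit
4: hit
5: miss, evict 1, frames {0,4,7,5}
Hits: 11 of 18 references → 11/18 = 0.6111.

0.61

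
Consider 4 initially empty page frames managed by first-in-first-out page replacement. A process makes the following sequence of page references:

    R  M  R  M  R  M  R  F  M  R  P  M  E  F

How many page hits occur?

9

R: fault, frames {R}
M: fault, frames {R,M}
R: hit
M: hit
R: hit
M: hit
R: hit
F: fault, frames {R,M,F}
M: hit
R: hit
P: fault, frames {R,M,F,P}
M: hit
E: fault, evict R, frames {M,F,P,E}
F: hit
Hits: 9.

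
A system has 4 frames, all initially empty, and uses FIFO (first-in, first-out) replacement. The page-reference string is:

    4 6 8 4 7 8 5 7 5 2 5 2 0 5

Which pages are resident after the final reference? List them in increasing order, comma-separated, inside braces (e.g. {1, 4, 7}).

4 → fault, frames [4]
6 → fault, frames [4, 6]
8 → fault, frames [4, 6, 8]
4 → hit
7 → fault, frames [4, 6, 8, 7]
8 → hit
5 → fault, evict 4, frames [6, 8, 7, 5]
7 → hit
5 → hit
2 → fault, evict 6, frames [8, 7, 5, 2]
5 → hit
2 → hit
0 → fault, evict 8, frames [7, 5, 2, 0]
5 → hit

{0, 2, 5, 7}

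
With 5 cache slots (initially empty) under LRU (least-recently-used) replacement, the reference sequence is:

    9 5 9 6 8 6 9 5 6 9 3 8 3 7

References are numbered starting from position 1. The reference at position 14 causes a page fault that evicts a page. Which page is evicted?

pos 1: 9 -> fault, frames {9}
pos 2: 5 -> fault, frames {9,5}
pos 3: 9 -> hit
pos 4: 6 -> fault, frames {5,9,6}
pos 5: 8 -> fault, frames {5,9,6,8}
pos 6: 6 -> hit
pos 7: 9 -> hit
pos 8: 5 -> hit
pos 9: 6 -> hit
pos 10: 9 -> hit
pos 11: 3 -> fault, frames {8,5,6,9,3}
pos 12: 8 -> hit
pos 13: 3 -> hit
pos 14: 7 -> fault, evict 5, frames {6,9,8,3,7}
At position 14, page 5 is evicted.

5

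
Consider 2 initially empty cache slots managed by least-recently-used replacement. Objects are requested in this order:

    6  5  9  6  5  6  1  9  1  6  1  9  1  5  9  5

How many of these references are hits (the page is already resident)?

5

6 → fault, frames (6)
5 → fault, frames (6 5)
9 → fault, evict 6, frames (5 9)
6 → fault, evict 5, frames (9 6)
5 → fault, evict 9, frames (6 5)
6 → hit
1 → fault, evict 5, frames (6 1)
9 → fault, evict 6, frames (1 9)
1 → hit
6 → fault, evict 9, frames (1 6)
1 → hit
9 → fault, evict 6, frames (1 9)
1 → hit
5 → fault, evict 9, frames (1 5)
9 → fault, evict 1, frames (5 9)
5 → hit
Hits: 5.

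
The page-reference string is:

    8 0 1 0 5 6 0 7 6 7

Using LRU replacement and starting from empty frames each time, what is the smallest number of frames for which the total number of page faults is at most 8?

2

f=1: 10 faults
f=2: 8 faults
f=3: 6 faults
f=4: 6 faults
f=5: 6 faults
f=6: 6 faults
Smallest f with faults ≤ 8 is 2.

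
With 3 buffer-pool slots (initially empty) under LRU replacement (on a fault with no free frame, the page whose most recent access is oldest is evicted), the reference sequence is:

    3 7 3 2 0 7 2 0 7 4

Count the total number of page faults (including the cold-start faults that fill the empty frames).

6

3 → miss, frames (3)
7 → miss, frames (3 7)
3 → hit
2 → miss, frames (7 3 2)
0 → miss, evict 7, frames (3 2 0)
7 → miss, evict 3, frames (2 0 7)
2 → hit
0 → hit
7 → hit
4 → miss, evict 2, frames (0 7 4)
Page faults: 6.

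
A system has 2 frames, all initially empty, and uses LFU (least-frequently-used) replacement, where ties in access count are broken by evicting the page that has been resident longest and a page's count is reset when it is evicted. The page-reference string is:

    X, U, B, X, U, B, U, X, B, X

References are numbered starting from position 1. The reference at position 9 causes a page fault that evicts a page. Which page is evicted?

pos 1: X -> fault, frames {X}
pos 2: U -> fault, frames {X,U}
pos 3: B -> fault, evict X, frames {U,B}
pos 4: X -> fault, evict U, frames {B,X}
pos 5: U -> fault, evict B, frames {X,U}
pos 6: B -> fault, evict X, frames {U,B}
pos 7: U -> hit
pos 8: X -> fault, evict B, frames {U,X}
pos 9: B -> fault, evict X, frames {U,B}
At position 9, page X is evicted.

X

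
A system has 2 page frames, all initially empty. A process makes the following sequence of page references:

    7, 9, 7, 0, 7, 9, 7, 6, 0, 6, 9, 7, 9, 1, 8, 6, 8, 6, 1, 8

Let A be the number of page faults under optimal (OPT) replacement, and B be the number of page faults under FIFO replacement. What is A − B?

Under OPT: F F . F . F . F F . F F . F F F . . F . → 12 faults.
Under FIFO: F F . F F F . F F . F F . F F F . . F F → 14 faults.
A − B = 12 − 14 = -2.

-2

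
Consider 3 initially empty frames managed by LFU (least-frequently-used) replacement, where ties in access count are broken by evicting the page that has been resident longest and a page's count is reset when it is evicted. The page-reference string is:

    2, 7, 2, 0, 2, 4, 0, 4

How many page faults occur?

4

2 → fault, frames [2]
7 → fault, frames [2, 7]
2 → hit
0 → fault, frames [2, 7, 0]
2 → hit
4 → fault, evict 7, frames [2, 0, 4]
0 → hit
4 → hit
Page faults: 4.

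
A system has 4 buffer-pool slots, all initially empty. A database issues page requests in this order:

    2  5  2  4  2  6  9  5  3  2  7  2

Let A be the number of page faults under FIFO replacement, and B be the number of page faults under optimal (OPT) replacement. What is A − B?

Under FIFO: F F . F . F F . F F F . → 8 faults.
Under OPT: F F . F . F F . F . F . → 7 faults.
A − B = 8 − 7 = 1.

1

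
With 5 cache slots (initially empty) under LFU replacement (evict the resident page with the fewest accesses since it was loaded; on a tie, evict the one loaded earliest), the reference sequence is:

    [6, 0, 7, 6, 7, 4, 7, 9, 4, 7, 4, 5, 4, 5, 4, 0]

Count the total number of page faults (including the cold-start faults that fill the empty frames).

6 → miss, frames {6}
0 → miss, frames {6,0}
7 → miss, frames {6,0,7}
6 → hit
7 → hit
4 → miss, frames {6,0,7,4}
7 → hit
9 → miss, frames {6,0,7,4,9}
4 → hit
7 → hit
4 → hit
5 → miss, evict 0, frames {6,7,4,9,5}
4 → hit
5 → hit
4 → hit
0 → miss, evict 9, frames {6,7,4,5,0}
Page faults: 7.

7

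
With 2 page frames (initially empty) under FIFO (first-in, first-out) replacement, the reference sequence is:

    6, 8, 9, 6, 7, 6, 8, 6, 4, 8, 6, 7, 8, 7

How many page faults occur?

6: fault, frames (6)
8: fault, frames (6 8)
9: fault, evict 6, frames (8 9)
6: fault, evict 8, frames (9 6)
7: fault, evict 9, frames (6 7)
6: hit
8: fault, evict 6, frames (7 8)
6: fault, evict 7, frames (8 6)
4: fault, evict 8, frames (6 4)
8: fault, evict 6, frames (4 8)
6: fault, evict 4, frames (8 6)
7: fault, evict 8, frames (6 7)
8: fault, evict 6, frames (7 8)
7: hit
Page faults: 12.

12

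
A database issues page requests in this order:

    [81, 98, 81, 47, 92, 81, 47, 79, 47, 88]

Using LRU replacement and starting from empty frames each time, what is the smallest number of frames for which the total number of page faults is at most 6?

f=1: 10 faults
f=2: 8 faults
f=3: 6 faults
f=4: 6 faults
f=5: 6 faults
f=6: 6 faults
Smallest f with faults ≤ 6 is 3.

3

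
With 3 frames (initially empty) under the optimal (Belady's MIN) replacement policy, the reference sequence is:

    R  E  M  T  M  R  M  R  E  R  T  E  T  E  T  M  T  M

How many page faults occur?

6

R: fault, frames (R)
E: fault, frames (R E)
M: fault, frames (R E M)
T: fault, evict E, frames (R M T)
M: hit
R: hit
M: hit
R: hit
E: fault, evict M, frames (R T E)
R: hit
T: hit
E: hit
T: hit
E: hit
T: hit
M: fault, evict E, frames (R T M)
T: hit
M: hit
Page faults: 6.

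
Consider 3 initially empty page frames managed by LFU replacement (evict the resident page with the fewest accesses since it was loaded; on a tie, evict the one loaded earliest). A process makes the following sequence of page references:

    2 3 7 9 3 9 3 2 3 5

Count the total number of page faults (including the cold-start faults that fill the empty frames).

6

2: fault, frames (2)
3: fault, frames (2 3)
7: fault, frames (2 3 7)
9: fault, evict 2, frames (3 7 9)
3: hit
9: hit
3: hit
2: fault, evict 7, frames (3 9 2)
3: hit
5: fault, evict 2, frames (3 9 5)
Page faults: 6.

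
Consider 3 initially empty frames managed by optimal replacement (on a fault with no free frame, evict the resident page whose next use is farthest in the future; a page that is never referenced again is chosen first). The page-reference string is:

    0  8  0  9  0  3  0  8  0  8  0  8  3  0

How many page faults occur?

0 → fault, frames {0}
8 → fault, frames {0,8}
0 → hit
9 → fault, frames {0,8,9}
0 → hit
3 → fault, evict 9, frames {0,8,3}
0 → hit
8 → hit
0 → hit
8 → hit
0 → hit
8 → hit
3 → hit
0 → hit
Page faults: 4.

4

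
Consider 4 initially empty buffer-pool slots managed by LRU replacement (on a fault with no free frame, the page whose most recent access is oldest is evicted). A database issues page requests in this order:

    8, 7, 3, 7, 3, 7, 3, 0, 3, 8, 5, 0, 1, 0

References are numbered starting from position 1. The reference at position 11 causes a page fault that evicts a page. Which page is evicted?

pos 1: 8 -> miss, frames {8}
pos 2: 7 -> miss, frames {8,7}
pos 3: 3 -> miss, frames {8,7,3}
pos 4: 7 -> hit
pos 5: 3 -> hit
pos 6: 7 -> hit
pos 7: 3 -> hit
pos 8: 0 -> miss, frames {8,7,3,0}
pos 9: 3 -> hit
pos 10: 8 -> hit
pos 11: 5 -> miss, evict 7, frames {0,3,8,5}
At position 11, page 7 is evicted.

7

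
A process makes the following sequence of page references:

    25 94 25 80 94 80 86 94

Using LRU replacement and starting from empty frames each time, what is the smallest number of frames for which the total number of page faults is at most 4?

3

f=1: 8 faults
f=2: 6 faults
f=3: 4 faults
f=4: 4 faults
Smallest f with faults ≤ 4 is 3.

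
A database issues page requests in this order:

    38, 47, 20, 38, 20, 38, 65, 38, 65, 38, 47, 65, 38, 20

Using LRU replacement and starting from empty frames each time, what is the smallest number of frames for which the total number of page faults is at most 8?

3

f=1: 14 faults
f=2: 9 faults
f=3: 6 faults
f=4: 4 faults
Smallest f with faults ≤ 8 is 3.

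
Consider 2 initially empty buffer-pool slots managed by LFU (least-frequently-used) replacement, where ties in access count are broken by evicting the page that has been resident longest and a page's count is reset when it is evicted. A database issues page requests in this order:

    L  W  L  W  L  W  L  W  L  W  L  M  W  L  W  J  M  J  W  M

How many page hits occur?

L: fault, frames {L}
W: fault, frames {L,W}
L: hit
W: hit
L: hit
W: hit
L: hit
W: hit
L: hit
W: hit
L: hit
M: fault, evict W, frames {L,M}
W: fault, evict M, frames {L,W}
L: hit
W: hit
J: fault, evict W, frames {L,J}
M: fault, evict J, frames {L,M}
J: fault, evict M, frames {L,J}
W: fault, evict J, frames {L,W}
M: fault, evict W, frames {L,M}
Hits: 11.

11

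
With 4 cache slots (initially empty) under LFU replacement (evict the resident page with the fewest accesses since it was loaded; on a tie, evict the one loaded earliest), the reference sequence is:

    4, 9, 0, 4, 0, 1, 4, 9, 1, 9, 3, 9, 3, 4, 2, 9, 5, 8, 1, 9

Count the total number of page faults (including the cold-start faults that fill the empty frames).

4 -> fault, frames (4)
9 -> fault, frames (4 9)
0 -> fault, frames (4 9 0)
4 -> hit
0 -> hit
1 -> fault, frames (4 9 0 1)
4 -> hit
9 -> hit
1 -> hit
9 -> hit
3 -> fault, evict 0, frames (4 9 1 3)
9 -> hit
3 -> hit
4 -> hit
2 -> fault, evict 1, frames (4 9 3 2)
9 -> hit
5 -> fault, evict 2, frames (4 9 3 5)
8 -> fault, evict 5, frames (4 9 3 8)
1 -> fault, evict 8, frames (4 9 3 1)
9 -> hit
Page faults: 9.

9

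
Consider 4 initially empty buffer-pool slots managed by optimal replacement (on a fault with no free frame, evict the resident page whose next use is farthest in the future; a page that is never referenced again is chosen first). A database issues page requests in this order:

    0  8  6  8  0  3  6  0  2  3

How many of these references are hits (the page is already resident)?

0: miss, frames [0]
8: miss, frames [0, 8]
6: miss, frames [0, 8, 6]
8: hit
0: hit
3: miss, frames [0, 8, 6, 3]
6: hit
0: hit
2: miss, evict 6, frames [0, 8, 3, 2]
3: hit
Hits: 5.

5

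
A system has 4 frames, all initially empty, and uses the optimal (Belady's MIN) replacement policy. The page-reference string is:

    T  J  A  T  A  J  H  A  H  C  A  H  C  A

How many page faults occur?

T -> fault, frames [T]
J -> fault, frames [T, J]
A -> fault, frames [T, J, A]
T -> hit
A -> hit
J -> hit
H -> fault, frames [T, J, A, H]
A -> hit
H -> hit
C -> fault, evict J, frames [T, A, H, C]
A -> hit
H -> hit
C -> hit
A -> hit
Page faults: 5.

5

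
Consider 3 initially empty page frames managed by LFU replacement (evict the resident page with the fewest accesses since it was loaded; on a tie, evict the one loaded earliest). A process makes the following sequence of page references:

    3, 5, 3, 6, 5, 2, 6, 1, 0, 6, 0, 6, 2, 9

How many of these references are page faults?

12

3 -> miss, frames (3)
5 -> miss, frames (3 5)
3 -> hit
6 -> miss, frames (3 5 6)
5 -> hit
2 -> miss, evict 6, frames (3 5 2)
6 -> miss, evict 2, frames (3 5 6)
1 -> miss, evict 6, frames (3 5 1)
0 -> miss, evict 1, frames (3 5 0)
6 -> miss, evict 0, frames (3 5 6)
0 -> miss, evict 6, frames (3 5 0)
6 -> miss, evict 0, frames (3 5 6)
2 -> miss, evict 6, frames (3 5 2)
9 -> miss, evict 2, frames (3 5 9)
Page faults: 12.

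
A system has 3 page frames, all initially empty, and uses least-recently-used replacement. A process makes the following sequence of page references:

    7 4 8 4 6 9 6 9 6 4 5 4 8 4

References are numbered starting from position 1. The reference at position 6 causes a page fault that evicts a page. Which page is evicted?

8

pos 1: 7 → miss, frames (7)
pos 2: 4 → miss, frames (7 4)
pos 3: 8 → miss, frames (7 4 8)
pos 4: 4 → hit
pos 5: 6 → miss, evict 7, frames (8 4 6)
pos 6: 9 → miss, evict 8, frames (4 6 9)
At position 6, page 8 is evicted.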